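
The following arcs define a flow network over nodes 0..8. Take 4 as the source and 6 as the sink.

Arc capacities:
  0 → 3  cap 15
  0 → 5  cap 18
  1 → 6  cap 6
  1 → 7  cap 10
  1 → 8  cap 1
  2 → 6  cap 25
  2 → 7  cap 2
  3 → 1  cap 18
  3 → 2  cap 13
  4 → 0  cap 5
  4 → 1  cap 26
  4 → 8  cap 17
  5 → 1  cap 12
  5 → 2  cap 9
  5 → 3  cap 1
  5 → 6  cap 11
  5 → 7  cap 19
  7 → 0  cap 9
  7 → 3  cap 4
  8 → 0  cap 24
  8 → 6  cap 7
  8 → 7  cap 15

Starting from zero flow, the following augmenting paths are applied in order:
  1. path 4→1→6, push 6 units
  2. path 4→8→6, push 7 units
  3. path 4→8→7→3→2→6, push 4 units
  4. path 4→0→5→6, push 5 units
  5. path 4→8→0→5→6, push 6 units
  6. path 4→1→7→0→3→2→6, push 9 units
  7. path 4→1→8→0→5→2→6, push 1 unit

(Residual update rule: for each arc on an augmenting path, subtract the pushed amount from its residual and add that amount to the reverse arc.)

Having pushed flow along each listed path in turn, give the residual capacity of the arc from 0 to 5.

after path 1 (4→1→6, push 6): res(0,5)=18
after path 2 (4→8→6, push 7): res(0,5)=18
after path 3 (4→8→7→3→2→6, push 4): res(0,5)=18
after path 4 (4→0→5→6, push 5): res(0,5)=13
after path 5 (4→8→0→5→6, push 6): res(0,5)=7
after path 6 (4→1→7→0→3→2→6, push 9): res(0,5)=7
after path 7 (4→1→8→0→5→2→6, push 1): res(0,5)=6

Residual capacity of (0,5): 6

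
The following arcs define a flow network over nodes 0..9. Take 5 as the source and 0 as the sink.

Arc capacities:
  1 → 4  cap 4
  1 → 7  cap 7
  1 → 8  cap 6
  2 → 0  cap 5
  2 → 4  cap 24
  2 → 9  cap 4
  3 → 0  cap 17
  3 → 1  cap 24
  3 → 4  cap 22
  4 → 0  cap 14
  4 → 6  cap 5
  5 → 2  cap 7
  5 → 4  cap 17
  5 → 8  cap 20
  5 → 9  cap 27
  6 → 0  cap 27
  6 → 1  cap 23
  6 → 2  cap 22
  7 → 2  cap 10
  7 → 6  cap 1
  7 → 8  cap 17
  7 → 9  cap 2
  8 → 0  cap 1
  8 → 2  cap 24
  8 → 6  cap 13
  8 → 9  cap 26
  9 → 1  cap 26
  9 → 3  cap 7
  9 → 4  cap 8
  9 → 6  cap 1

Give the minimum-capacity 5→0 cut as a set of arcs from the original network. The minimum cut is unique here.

augment #1: 5→2→0 push 5
augment #2: 5→4→0 push 14
augment #3: 5→8→0 push 1
augment #4: 5→4→6→0 push 3
augment #5: 5→8→6→0 push 13
augment #6: 5→9→3→0 push 7
augment #7: 5→9→6→0 push 1
augment #8: 5→2→4→6→0 push 2
augment #9: 5→9→1→7→6→0 push 1
max flow = 47; residual-reachable set from 5 gives S-side
cut edges (S→T): {(2,0), (4,0), (4,6), (7,6), (8,0), (8,6), (9,3), (9,6)} total cap 47

Min-cut arcs: {(2,0), (4,0), (4,6), (7,6), (8,0), (8,6), (9,3), (9,6)} (total capacity 47)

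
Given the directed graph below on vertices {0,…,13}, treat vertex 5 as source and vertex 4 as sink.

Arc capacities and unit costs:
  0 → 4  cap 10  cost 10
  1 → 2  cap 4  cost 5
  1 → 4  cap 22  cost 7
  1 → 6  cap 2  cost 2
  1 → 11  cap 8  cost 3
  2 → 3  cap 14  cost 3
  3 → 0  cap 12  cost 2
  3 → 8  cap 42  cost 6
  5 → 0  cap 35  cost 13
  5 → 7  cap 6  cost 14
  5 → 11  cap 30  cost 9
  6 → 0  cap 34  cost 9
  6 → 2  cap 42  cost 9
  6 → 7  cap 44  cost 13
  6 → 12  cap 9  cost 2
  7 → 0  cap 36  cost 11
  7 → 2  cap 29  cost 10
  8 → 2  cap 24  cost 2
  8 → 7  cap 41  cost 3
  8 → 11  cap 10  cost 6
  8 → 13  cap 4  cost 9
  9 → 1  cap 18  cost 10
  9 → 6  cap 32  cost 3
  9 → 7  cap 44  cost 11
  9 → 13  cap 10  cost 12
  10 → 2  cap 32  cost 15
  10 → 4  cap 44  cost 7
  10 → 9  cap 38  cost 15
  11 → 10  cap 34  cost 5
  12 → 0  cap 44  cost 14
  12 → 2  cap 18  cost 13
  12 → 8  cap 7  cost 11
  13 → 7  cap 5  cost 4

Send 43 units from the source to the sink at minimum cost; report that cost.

Minimum cost for 43 units: 1013

shortest-cost path #1: 5→11→10→4 push 30 @ unit cost 21 (adds 630)
shortest-cost path #2: 5→0→4 push 10 @ unit cost 23 (adds 230)
shortest-cost path #3: 5→7→2→3→8→11→10→4 push 3 @ unit cost 51 (adds 153)
total cost = 1013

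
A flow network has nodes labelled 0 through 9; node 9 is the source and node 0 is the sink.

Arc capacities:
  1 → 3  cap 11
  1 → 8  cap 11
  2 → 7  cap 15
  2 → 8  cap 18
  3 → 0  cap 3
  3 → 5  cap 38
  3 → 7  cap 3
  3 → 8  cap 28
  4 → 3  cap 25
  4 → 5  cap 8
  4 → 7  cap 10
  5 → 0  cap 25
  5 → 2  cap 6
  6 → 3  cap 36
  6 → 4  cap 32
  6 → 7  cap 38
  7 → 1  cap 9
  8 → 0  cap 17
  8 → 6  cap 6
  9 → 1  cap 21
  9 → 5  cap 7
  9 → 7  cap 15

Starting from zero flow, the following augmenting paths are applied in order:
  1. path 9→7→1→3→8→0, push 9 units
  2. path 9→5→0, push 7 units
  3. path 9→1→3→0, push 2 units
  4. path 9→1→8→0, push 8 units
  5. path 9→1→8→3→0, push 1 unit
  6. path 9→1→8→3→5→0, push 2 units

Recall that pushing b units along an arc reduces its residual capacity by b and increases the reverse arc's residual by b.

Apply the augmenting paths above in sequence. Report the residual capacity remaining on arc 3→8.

after path 1 (9→7→1→3→8→0, push 9): res(3,8)=19
after path 2 (9→5→0, push 7): res(3,8)=19
after path 3 (9→1→3→0, push 2): res(3,8)=19
after path 4 (9→1→8→0, push 8): res(3,8)=19
after path 5 (9→1→8→3→0, push 1): res(3,8)=20
after path 6 (9→1→8→3→5→0, push 2): res(3,8)=22

Residual capacity of (3,8): 22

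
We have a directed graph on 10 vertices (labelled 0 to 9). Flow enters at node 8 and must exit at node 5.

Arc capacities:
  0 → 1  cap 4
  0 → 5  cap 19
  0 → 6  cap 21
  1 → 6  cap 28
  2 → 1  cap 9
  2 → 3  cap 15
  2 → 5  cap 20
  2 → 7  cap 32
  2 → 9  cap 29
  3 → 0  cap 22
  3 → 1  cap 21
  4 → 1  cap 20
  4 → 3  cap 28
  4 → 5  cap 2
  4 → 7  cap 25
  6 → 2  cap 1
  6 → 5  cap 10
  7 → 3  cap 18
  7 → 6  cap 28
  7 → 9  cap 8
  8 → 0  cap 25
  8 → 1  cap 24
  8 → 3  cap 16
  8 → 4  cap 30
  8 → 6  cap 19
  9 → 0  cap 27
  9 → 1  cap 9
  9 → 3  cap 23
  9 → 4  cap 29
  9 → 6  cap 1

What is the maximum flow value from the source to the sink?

Maximum flow value: 32

augment #1: 8→0→5 bottleneck 19, total now 19
augment #2: 8→4→5 bottleneck 2, total now 21
augment #3: 8→6→5 bottleneck 10, total now 31
augment #4: 8→6→2→5 bottleneck 1, total now 32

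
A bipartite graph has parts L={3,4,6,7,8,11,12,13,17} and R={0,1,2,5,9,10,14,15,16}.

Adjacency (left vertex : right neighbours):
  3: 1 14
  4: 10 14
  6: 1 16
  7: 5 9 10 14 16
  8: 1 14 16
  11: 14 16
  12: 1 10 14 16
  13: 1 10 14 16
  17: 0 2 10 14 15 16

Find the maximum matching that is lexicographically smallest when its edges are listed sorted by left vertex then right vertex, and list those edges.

|M| = 6 (so the lex-smallest maximum matching has 6 edges)
process left vertices in ascending order; for each, take the smallest-labelled available neighbour that still permits 6 edges overall, or leave it unmatched if none does
lex-smallest matching: {3-1, 4-10, 6-16, 7-5, 8-14, 17-0}

Lex-smallest maximum matching: {(3,1), (4,10), (6,16), (7,5), (8,14), (17,0)}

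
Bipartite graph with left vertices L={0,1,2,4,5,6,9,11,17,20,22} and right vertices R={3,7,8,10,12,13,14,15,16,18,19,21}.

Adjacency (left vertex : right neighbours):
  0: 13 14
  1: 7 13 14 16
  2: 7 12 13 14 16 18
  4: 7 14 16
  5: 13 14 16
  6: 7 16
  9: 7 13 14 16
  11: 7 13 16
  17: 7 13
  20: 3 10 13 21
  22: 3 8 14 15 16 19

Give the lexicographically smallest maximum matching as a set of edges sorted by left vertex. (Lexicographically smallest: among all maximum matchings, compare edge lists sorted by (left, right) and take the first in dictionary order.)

Lex-smallest maximum matching: {(0,13), (1,7), (2,12), (4,14), (5,16), (20,3), (22,8)}

|M| = 7 (so the lex-smallest maximum matching has 7 edges)
process left vertices in ascending order; for each, take the smallest-labelled available neighbour that still permits 7 edges overall, or leave it unmatched if none does
lex-smallest matching: {0-13, 1-7, 2-12, 4-14, 5-16, 20-3, 22-8}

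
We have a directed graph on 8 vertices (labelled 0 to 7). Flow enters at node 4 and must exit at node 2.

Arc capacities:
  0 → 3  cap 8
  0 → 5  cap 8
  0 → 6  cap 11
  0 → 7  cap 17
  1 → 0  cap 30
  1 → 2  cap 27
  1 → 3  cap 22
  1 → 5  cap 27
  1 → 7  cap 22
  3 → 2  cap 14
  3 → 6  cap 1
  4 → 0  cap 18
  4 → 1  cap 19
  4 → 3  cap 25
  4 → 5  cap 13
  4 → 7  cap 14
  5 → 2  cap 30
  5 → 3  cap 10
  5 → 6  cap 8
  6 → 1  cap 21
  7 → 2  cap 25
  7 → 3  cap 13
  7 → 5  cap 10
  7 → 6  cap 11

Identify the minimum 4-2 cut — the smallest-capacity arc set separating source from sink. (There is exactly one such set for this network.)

Min-cut arcs: {(3,2), (3,6), (4,0), (4,1), (4,5), (4,7)} (total capacity 79)

augment #1: 4→1→2 push 19
augment #2: 4→3→2 push 14
augment #3: 4→5→2 push 13
augment #4: 4→7→2 push 14
augment #5: 4→0→5→2 push 8
augment #6: 4→0→7→2 push 10
augment #7: 4→3→6→1→2 push 1
max flow = 79; residual-reachable set from 4 gives S-side
cut edges (S→T): {(3,2), (3,6), (4,0), (4,1), (4,5), (4,7)} total cap 79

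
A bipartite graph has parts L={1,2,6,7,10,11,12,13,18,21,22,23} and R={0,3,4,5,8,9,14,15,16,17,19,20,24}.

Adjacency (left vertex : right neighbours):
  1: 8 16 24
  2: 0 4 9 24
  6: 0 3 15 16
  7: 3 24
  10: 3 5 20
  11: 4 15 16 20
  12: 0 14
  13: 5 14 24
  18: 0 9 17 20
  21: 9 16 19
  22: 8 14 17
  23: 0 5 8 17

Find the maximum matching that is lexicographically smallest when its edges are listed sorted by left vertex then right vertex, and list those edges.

|M| = 12 (so the lex-smallest maximum matching has 12 edges)
process left vertices in ascending order; for each, take the smallest-labelled available neighbour that still permits 12 edges overall, or leave it unmatched if none does
lex-smallest matching: {1-8, 2-0, 6-15, 7-3, 10-20, 11-4, 12-14, 13-24, 18-9, 21-16, 22-17, 23-5}

Lex-smallest maximum matching: {(1,8), (2,0), (6,15), (7,3), (10,20), (11,4), (12,14), (13,24), (18,9), (21,16), (22,17), (23,5)}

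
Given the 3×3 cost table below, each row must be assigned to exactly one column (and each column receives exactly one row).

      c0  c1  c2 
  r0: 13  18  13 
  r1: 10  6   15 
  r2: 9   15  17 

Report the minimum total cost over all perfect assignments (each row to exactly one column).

optimal assignment: row0→col2 (cost 13), row1→col1 (cost 6), row2→col0 (cost 9)
total = 13 + 6 + 9 = 28

Minimum assignment cost: 28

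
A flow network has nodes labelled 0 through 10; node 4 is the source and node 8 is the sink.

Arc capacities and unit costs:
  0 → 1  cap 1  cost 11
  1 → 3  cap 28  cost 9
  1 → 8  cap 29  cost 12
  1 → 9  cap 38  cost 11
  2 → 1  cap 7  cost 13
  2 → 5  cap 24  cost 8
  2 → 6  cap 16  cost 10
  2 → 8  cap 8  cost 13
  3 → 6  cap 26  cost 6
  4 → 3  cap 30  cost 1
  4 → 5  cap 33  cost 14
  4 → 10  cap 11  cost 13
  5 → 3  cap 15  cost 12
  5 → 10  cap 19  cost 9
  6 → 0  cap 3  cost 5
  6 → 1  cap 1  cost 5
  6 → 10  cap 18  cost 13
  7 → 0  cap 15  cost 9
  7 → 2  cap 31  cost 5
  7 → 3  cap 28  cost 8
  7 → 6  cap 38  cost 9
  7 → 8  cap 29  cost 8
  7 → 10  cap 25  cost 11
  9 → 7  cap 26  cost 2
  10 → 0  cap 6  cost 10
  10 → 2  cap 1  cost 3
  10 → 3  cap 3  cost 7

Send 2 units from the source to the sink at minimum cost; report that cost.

Minimum cost for 2 units: 53

shortest-cost path #1: 4→3→6→1→8 push 1 @ unit cost 24 (adds 24)
shortest-cost path #2: 4→10→2→8 push 1 @ unit cost 29 (adds 29)
total cost = 53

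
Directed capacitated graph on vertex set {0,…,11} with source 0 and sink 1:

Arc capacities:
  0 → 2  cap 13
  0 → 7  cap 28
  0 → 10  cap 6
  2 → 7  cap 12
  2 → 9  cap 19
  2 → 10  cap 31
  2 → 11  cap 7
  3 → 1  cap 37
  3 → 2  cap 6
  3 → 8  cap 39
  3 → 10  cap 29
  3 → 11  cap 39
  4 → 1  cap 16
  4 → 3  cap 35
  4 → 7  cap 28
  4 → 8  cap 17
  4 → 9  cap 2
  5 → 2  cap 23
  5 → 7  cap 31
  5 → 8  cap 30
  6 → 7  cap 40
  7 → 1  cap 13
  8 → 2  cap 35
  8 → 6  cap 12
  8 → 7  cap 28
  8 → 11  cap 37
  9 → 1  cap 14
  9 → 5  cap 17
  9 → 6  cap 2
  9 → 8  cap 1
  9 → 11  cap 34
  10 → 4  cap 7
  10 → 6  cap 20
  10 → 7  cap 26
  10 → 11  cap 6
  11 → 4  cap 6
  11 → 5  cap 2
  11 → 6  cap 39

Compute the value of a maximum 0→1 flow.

Maximum flow value: 32

augment #1: 0→7→1 bottleneck 13, total now 13
augment #2: 0→2→9→1 bottleneck 13, total now 26
augment #3: 0→10→4→1 bottleneck 6, total now 32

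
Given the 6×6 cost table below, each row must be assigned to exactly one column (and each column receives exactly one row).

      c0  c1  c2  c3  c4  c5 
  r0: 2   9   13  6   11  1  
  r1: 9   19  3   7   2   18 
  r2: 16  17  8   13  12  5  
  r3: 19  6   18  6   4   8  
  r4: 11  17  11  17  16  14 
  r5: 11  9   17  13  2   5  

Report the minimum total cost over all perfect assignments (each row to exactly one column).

one of 2 optimal assignments: row0→col0 (cost 2), row1→col3 (cost 7), row2→col5 (cost 5), row3→col1 (cost 6), row4→col2 (cost 11), row5→col4 (cost 2)
total = 2 + 7 + 5 + 6 + 11 + 2 = 33

Minimum assignment cost: 33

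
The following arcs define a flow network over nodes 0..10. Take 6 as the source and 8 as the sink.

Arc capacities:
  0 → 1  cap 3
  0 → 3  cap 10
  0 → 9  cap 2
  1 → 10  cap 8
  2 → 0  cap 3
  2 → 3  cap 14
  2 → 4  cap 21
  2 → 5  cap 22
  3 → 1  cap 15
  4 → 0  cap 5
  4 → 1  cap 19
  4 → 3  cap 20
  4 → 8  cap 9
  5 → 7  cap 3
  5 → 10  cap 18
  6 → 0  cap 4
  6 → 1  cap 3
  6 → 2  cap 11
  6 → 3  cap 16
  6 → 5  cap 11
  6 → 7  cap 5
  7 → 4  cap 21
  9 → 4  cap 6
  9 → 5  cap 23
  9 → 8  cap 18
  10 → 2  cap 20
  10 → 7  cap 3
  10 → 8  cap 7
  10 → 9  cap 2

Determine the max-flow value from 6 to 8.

Maximum flow value: 20

augment #1: 6→0→9→8 bottleneck 2, total now 2
augment #2: 6→1→10→8 bottleneck 3, total now 5
augment #3: 6→2→4→8 bottleneck 9, total now 14
augment #4: 6→5→10→8 bottleneck 4, total now 18
augment #5: 6→5→10→9→8 bottleneck 2, total now 20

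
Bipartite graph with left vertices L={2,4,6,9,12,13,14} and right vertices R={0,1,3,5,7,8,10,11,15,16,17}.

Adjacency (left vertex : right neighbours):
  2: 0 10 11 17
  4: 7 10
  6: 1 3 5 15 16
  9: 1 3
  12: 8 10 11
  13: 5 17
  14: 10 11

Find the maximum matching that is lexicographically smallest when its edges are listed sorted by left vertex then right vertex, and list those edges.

Lex-smallest maximum matching: {(2,0), (4,7), (6,1), (9,3), (12,8), (13,5), (14,10)}

|M| = 7 (so the lex-smallest maximum matching has 7 edges)
process left vertices in ascending order; for each, take the smallest-labelled available neighbour that still permits 7 edges overall, or leave it unmatched if none does
lex-smallest matching: {2-0, 4-7, 6-1, 9-3, 12-8, 13-5, 14-10}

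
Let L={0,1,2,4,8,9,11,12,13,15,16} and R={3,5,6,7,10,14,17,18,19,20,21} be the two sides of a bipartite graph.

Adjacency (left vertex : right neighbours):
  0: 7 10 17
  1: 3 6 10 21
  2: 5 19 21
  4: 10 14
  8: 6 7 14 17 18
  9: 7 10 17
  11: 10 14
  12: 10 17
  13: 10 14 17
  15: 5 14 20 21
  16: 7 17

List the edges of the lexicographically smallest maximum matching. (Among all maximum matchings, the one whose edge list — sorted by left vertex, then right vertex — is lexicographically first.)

Lex-smallest maximum matching: {(0,7), (1,3), (2,5), (4,10), (8,6), (9,17), (11,14), (15,20)}

|M| = 8 (so the lex-smallest maximum matching has 8 edges)
process left vertices in ascending order; for each, take the smallest-labelled available neighbour that still permits 8 edges overall, or leave it unmatched if none does
lex-smallest matching: {0-7, 1-3, 2-5, 4-10, 8-6, 9-17, 11-14, 15-20}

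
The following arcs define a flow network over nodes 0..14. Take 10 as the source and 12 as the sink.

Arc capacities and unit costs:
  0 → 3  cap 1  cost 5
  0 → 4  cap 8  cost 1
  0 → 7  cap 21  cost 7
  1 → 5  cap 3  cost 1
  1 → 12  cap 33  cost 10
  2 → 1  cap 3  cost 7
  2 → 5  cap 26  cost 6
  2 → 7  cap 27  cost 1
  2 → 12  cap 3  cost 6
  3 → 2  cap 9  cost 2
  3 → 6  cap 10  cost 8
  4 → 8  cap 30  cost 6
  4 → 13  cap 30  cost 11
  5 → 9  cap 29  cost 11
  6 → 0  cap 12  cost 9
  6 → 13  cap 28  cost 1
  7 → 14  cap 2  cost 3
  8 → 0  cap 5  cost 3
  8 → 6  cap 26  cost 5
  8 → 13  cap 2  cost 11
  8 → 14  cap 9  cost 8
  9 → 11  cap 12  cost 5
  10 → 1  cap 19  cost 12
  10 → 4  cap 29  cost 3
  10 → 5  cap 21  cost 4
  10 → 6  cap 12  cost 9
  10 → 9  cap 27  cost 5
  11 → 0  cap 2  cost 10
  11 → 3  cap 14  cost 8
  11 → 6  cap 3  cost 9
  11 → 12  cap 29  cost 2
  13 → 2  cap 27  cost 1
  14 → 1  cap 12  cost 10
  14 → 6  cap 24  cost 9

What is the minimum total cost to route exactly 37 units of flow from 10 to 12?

Minimum cost for 37 units: 697

shortest-cost path #1: 10→9→11→12 push 12 @ unit cost 12 (adds 144)
shortest-cost path #2: 10→6→13→2→12 push 3 @ unit cost 17 (adds 51)
shortest-cost path #3: 10→1→12 push 19 @ unit cost 22 (adds 418)
shortest-cost path #4: 10→6→13→2→1→12 push 3 @ unit cost 28 (adds 84)
total cost = 697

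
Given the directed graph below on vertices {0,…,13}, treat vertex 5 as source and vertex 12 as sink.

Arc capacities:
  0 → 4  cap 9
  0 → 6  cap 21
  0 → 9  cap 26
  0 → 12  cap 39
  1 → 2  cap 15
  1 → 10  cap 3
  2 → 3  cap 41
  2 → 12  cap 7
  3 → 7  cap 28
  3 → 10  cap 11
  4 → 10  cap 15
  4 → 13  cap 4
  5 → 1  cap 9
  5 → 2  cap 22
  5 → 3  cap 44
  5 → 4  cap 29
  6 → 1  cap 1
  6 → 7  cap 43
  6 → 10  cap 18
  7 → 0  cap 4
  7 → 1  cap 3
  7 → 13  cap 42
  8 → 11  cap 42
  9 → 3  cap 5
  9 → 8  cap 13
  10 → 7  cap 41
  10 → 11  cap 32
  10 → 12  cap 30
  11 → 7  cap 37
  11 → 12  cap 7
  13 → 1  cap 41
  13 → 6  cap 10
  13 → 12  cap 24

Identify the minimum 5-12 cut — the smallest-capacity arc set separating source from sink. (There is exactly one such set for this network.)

augment #1: 5→2→12 push 7
augment #2: 5→1→10→12 push 3
augment #3: 5→3→10→12 push 11
augment #4: 5→4→10→12 push 15
augment #5: 5→4→13→12 push 4
augment #6: 5→3→7→0→12 push 4
augment #7: 5→3→7→13→12 push 20
augment #8: 5→3→7→13→6→10→12 push 1
augment #9: 5→3→7→13→6→10→11→12 push 3
max flow = 68; residual-reachable set from 5 gives S-side
cut edges (S→T): {(1,10), (2,12), (3,7), (3,10), (4,10), (4,13)} total cap 68

Min-cut arcs: {(1,10), (2,12), (3,7), (3,10), (4,10), (4,13)} (total capacity 68)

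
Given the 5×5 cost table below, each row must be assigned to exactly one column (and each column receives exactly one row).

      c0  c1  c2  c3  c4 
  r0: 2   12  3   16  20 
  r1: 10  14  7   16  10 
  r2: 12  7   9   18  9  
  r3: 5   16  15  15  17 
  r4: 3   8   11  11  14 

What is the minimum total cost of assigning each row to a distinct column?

optimal assignment: row0→col2 (cost 3), row1→col4 (cost 10), row2→col1 (cost 7), row3→col0 (cost 5), row4→col3 (cost 11)
total = 3 + 10 + 7 + 5 + 11 = 36

Minimum assignment cost: 36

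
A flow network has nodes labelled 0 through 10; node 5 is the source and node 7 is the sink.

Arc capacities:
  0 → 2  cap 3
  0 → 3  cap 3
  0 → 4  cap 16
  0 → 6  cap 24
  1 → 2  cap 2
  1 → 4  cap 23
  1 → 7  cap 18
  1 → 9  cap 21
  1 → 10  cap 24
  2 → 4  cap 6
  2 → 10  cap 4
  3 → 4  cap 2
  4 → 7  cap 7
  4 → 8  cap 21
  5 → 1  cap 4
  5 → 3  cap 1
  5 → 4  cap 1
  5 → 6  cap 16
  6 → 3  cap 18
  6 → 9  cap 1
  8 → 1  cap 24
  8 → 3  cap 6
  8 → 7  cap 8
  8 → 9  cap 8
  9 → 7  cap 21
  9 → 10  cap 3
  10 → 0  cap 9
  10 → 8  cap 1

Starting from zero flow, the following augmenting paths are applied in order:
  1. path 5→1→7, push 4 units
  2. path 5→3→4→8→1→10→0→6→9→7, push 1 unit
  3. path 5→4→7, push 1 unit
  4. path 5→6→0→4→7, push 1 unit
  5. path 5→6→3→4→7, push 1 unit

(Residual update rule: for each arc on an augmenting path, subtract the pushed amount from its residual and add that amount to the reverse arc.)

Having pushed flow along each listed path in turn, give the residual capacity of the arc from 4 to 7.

Residual capacity of (4,7): 4

after path 1 (5→1→7, push 4): res(4,7)=7
after path 2 (5→3→4→8→1→10→0→6→9→7, push 1): res(4,7)=7
after path 3 (5→4→7, push 1): res(4,7)=6
after path 4 (5→6→0→4→7, push 1): res(4,7)=5
after path 5 (5→6→3→4→7, push 1): res(4,7)=4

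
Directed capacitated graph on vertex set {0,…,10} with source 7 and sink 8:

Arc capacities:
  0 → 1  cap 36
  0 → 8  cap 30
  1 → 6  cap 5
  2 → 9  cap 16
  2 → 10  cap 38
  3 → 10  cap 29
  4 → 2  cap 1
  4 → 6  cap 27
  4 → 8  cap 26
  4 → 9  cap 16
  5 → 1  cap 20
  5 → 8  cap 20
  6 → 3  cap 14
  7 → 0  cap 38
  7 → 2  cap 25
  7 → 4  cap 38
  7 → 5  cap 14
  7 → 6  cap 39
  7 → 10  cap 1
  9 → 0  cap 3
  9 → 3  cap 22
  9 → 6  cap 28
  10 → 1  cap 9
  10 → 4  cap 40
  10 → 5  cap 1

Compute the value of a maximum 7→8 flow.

augment #1: 7→0→8 bottleneck 30, total now 30
augment #2: 7→4→8 bottleneck 26, total now 56
augment #3: 7→5→8 bottleneck 14, total now 70
augment #4: 7→10→5→8 bottleneck 1, total now 71

Maximum flow value: 71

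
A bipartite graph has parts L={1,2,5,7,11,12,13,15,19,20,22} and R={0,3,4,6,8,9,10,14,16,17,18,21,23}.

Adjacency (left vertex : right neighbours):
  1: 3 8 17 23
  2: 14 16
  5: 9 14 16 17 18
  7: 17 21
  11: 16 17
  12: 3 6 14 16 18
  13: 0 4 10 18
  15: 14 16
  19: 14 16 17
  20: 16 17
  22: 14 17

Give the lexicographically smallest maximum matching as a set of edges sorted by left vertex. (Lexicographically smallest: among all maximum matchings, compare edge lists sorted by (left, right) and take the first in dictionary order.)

|M| = 8 (so the lex-smallest maximum matching has 8 edges)
process left vertices in ascending order; for each, take the smallest-labelled available neighbour that still permits 8 edges overall, or leave it unmatched if none does
lex-smallest matching: {1-3, 2-14, 5-9, 7-21, 11-16, 12-6, 13-0, 19-17}

Lex-smallest maximum matching: {(1,3), (2,14), (5,9), (7,21), (11,16), (12,6), (13,0), (19,17)}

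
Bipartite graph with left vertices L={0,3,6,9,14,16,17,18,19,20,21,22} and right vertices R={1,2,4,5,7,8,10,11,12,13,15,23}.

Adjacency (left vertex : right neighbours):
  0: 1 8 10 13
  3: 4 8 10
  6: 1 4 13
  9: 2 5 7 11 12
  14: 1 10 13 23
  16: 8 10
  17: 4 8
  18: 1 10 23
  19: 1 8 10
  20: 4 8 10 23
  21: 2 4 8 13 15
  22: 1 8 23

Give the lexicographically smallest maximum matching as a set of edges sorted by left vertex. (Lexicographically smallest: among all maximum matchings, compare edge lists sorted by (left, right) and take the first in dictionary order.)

|M| = 8 (so the lex-smallest maximum matching has 8 edges)
process left vertices in ascending order; for each, take the smallest-labelled available neighbour that still permits 8 edges overall, or leave it unmatched if none does
lex-smallest matching: {0-1, 3-4, 6-13, 9-2, 14-10, 16-8, 18-23, 21-15}

Lex-smallest maximum matching: {(0,1), (3,4), (6,13), (9,2), (14,10), (16,8), (18,23), (21,15)}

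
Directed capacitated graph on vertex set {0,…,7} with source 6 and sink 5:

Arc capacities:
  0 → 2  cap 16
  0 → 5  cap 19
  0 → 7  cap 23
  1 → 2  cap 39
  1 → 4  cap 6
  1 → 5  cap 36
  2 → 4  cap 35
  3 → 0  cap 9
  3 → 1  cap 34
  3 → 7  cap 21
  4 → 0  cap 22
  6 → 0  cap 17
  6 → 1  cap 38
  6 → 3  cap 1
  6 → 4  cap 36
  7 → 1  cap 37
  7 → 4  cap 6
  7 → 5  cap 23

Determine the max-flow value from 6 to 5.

augment #1: 6→0→5 bottleneck 17, total now 17
augment #2: 6→1→5 bottleneck 36, total now 53
augment #3: 6→3→0→5 bottleneck 1, total now 54
augment #4: 6→4→0→5 bottleneck 1, total now 55
augment #5: 6→4→0→7→5 bottleneck 21, total now 76

Maximum flow value: 76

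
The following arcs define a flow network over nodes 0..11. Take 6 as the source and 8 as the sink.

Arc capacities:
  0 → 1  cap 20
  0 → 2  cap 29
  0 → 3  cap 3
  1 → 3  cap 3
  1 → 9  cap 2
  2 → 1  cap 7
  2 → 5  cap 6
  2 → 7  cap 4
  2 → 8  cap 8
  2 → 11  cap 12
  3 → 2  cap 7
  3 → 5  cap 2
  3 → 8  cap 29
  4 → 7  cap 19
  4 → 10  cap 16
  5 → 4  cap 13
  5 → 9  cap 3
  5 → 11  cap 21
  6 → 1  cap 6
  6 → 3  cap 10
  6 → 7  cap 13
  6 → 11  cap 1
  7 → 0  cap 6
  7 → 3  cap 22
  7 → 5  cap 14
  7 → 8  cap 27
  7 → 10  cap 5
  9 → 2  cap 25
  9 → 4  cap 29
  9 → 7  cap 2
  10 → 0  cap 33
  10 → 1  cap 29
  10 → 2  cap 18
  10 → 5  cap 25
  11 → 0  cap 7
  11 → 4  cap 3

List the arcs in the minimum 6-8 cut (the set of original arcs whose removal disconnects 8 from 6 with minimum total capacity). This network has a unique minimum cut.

Min-cut arcs: {(1,3), (1,9), (6,3), (6,7), (6,11)} (total capacity 29)

augment #1: 6→3→8 push 10
augment #2: 6→7→8 push 13
augment #3: 6→1→3→8 push 3
augment #4: 6→1→9→2→8 push 2
augment #5: 6→11→0→2→8 push 1
max flow = 29; residual-reachable set from 6 gives S-side
cut edges (S→T): {(1,3), (1,9), (6,3), (6,7), (6,11)} total cap 29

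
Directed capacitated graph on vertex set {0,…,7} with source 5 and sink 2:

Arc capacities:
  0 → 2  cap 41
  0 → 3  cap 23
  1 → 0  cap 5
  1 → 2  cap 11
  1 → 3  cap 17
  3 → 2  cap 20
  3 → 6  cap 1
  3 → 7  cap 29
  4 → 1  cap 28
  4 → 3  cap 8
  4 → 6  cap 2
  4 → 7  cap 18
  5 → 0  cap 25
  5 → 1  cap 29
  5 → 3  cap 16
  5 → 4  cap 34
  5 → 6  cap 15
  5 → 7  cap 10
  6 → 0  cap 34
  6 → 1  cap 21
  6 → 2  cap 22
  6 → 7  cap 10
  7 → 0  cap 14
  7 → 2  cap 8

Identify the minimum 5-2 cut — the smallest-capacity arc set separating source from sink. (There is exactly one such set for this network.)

augment #1: 5→0→2 push 25
augment #2: 5→1→2 push 11
augment #3: 5→3→2 push 16
augment #4: 5→6→2 push 15
augment #5: 5→7→2 push 8
augment #6: 5→1→0→2 push 5
augment #7: 5→1→3→2 push 4
augment #8: 5→4→6→2 push 2
augment #9: 5→7→0→2 push 2
augment #10: 5→1→3→6→2 push 1
augment #11: 5→4→7→0→2 push 9
max flow = 98; residual-reachable set from 5 gives S-side
cut edges (S→T): {(0,2), (1,2), (3,2), (3,6), (4,6), (5,6), (7,2)} total cap 98

Min-cut arcs: {(0,2), (1,2), (3,2), (3,6), (4,6), (5,6), (7,2)} (total capacity 98)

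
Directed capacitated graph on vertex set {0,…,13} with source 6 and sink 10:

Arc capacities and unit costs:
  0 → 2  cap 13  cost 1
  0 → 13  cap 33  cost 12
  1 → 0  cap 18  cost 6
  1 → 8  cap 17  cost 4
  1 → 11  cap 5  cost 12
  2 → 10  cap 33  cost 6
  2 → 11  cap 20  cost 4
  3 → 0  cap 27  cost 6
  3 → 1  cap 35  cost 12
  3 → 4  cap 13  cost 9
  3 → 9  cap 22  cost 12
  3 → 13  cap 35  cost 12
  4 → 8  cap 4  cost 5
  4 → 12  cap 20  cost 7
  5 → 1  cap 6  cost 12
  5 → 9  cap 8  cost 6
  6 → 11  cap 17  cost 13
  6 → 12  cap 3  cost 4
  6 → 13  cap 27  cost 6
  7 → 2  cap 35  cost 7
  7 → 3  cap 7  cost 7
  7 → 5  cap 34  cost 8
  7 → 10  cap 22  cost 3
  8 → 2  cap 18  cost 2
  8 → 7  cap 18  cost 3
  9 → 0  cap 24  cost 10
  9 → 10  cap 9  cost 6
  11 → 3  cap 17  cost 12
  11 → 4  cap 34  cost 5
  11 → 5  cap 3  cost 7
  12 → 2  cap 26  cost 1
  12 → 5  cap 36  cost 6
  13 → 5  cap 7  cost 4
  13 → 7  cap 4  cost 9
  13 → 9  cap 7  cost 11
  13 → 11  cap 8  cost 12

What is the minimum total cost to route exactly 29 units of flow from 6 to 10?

shortest-cost path #1: 6→12→2→10 push 3 @ unit cost 11 (adds 33)
shortest-cost path #2: 6→13→7→10 push 4 @ unit cost 18 (adds 72)
shortest-cost path #3: 6→13→5→9→10 push 7 @ unit cost 22 (adds 154)
shortest-cost path #4: 6→13→9→10 push 2 @ unit cost 23 (adds 46)
shortest-cost path #5: 6→11→4→8→7→10 push 4 @ unit cost 29 (adds 116)
shortest-cost path #6: 6→11→4→12→2→10 push 9 @ unit cost 32 (adds 288)
total cost = 709

Minimum cost for 29 units: 709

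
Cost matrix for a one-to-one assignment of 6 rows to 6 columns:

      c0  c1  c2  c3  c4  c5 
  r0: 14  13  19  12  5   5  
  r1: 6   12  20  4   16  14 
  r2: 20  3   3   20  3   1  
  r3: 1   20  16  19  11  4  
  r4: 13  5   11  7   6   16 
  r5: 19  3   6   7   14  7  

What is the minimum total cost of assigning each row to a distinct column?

one of 2 optimal assignments: row0→col4 (cost 5), row1→col3 (cost 4), row2→col5 (cost 1), row3→col0 (cost 1), row4→col1 (cost 5), row5→col2 (cost 6)
total = 5 + 4 + 1 + 1 + 5 + 6 = 22

Minimum assignment cost: 22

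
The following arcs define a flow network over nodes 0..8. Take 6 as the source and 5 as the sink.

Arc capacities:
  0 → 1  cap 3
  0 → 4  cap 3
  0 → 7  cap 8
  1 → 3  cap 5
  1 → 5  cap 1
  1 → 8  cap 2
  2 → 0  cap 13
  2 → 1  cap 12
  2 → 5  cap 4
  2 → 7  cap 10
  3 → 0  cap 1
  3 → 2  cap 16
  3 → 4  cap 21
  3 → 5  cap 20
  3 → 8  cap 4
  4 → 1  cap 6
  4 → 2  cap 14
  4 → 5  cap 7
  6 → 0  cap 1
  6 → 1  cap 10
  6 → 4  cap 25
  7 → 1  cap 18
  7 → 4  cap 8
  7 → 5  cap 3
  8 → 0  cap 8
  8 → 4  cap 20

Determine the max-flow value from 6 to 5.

augment #1: 6→1→5 bottleneck 1, total now 1
augment #2: 6→4→5 bottleneck 7, total now 8
augment #3: 6→0→7→5 bottleneck 1, total now 9
augment #4: 6→1→3→5 bottleneck 5, total now 14
augment #5: 6→4→2→5 bottleneck 4, total now 18
augment #6: 6→4→2→7→5 bottleneck 2, total now 20

Maximum flow value: 20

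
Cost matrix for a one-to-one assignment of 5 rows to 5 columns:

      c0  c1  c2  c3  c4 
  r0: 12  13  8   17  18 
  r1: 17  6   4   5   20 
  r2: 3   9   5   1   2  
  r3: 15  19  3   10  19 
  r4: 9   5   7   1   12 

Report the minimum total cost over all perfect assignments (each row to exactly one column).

Minimum assignment cost: 24

optimal assignment: row0→col0 (cost 12), row1→col1 (cost 6), row2→col4 (cost 2), row3→col2 (cost 3), row4→col3 (cost 1)
total = 12 + 6 + 2 + 3 + 1 = 24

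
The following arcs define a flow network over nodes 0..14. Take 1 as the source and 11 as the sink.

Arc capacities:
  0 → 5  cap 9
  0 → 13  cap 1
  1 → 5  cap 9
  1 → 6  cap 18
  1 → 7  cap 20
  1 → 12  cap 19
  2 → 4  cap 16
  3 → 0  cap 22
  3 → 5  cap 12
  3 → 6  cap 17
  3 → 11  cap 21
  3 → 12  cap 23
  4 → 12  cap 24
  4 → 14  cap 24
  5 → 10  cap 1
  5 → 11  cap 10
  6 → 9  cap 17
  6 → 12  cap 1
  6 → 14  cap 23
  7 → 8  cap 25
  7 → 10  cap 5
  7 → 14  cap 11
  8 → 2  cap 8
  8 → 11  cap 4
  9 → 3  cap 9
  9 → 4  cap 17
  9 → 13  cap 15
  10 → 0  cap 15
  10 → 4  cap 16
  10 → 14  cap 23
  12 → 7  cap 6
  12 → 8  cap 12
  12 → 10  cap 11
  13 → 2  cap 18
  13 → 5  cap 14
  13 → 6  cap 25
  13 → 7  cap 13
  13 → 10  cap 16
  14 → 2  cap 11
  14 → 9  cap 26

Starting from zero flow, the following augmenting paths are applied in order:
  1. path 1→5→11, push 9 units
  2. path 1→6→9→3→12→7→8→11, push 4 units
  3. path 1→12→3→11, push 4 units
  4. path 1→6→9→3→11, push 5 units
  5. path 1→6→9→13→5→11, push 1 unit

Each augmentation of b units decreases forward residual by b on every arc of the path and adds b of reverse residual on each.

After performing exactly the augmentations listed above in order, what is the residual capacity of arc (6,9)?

after path 1 (1→5→11, push 9): res(6,9)=17
after path 2 (1→6→9→3→12→7→8→11, push 4): res(6,9)=13
after path 3 (1→12→3→11, push 4): res(6,9)=13
after path 4 (1→6→9→3→11, push 5): res(6,9)=8
after path 5 (1→6→9→13→5→11, push 1): res(6,9)=7

Residual capacity of (6,9): 7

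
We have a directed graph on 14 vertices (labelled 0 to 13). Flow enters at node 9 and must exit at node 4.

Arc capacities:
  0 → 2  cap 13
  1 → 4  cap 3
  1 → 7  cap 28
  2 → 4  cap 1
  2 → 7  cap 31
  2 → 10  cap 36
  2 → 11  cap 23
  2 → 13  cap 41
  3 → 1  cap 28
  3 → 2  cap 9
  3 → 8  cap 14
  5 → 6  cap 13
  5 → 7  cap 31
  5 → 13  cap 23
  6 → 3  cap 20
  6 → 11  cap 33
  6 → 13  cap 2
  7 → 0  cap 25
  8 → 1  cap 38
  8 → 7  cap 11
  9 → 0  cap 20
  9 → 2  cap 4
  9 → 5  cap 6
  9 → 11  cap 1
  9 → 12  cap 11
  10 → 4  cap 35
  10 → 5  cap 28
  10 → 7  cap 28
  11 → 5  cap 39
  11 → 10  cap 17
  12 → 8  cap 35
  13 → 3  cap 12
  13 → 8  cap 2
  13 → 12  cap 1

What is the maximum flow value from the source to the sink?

Maximum flow value: 27

augment #1: 9→2→4 bottleneck 1, total now 1
augment #2: 9→2→10→4 bottleneck 3, total now 4
augment #3: 9→11→10→4 bottleneck 1, total now 5
augment #4: 9→0→2→10→4 bottleneck 13, total now 18
augment #5: 9→12→8→1→4 bottleneck 3, total now 21
augment #6: 9→5→6→11→10→4 bottleneck 6, total now 27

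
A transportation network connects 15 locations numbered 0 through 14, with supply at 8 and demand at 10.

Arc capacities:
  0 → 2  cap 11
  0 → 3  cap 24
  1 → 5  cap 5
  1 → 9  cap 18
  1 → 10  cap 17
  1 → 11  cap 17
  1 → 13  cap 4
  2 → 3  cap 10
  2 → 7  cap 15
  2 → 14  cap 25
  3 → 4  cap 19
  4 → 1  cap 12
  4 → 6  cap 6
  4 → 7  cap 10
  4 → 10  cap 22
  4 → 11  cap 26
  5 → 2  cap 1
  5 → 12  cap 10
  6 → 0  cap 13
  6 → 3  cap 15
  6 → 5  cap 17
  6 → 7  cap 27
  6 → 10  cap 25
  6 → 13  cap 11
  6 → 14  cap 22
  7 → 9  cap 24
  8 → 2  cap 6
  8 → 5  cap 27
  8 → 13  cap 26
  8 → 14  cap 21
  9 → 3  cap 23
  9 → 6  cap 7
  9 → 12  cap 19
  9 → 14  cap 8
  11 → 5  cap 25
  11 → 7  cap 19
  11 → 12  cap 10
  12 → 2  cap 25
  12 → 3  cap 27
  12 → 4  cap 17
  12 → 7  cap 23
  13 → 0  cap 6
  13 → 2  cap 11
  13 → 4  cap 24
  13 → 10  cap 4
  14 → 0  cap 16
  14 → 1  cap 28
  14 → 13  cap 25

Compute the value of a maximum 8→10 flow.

Maximum flow value: 56

augment #1: 8→13→10 bottleneck 4, total now 4
augment #2: 8→13→4→10 bottleneck 22, total now 26
augment #3: 8→14→1→10 bottleneck 17, total now 43
augment #4: 8→2→3→4→6→10 bottleneck 6, total now 49
augment #5: 8→14→1→9→6→10 bottleneck 4, total now 53
augment #6: 8→5→2→7→9→6→10 bottleneck 1, total now 54
augment #7: 8→5→12→7→9→6→10 bottleneck 2, total now 56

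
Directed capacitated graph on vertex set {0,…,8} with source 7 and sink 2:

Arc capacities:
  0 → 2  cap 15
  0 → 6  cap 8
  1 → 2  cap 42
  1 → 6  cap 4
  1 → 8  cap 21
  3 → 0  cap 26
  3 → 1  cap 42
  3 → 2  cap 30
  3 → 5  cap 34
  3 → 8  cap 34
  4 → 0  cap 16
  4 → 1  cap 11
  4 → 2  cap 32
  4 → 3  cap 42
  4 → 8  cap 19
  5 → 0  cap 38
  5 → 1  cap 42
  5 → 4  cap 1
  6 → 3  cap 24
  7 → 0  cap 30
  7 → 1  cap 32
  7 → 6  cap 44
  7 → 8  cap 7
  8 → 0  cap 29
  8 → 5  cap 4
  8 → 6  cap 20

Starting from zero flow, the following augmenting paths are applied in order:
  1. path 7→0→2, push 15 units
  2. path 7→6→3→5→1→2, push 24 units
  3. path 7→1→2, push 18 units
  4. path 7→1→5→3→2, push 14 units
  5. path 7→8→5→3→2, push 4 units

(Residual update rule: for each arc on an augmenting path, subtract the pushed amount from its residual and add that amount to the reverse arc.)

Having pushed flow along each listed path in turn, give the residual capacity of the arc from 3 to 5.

Residual capacity of (3,5): 28

after path 1 (7→0→2, push 15): res(3,5)=34
after path 2 (7→6→3→5→1→2, push 24): res(3,5)=10
after path 3 (7→1→2, push 18): res(3,5)=10
after path 4 (7→1→5→3→2, push 14): res(3,5)=24
after path 5 (7→8→5→3→2, push 4): res(3,5)=28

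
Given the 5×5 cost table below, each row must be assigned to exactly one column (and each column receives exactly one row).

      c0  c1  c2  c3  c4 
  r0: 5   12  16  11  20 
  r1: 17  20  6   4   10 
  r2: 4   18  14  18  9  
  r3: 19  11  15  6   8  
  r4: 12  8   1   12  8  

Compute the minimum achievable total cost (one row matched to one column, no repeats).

Minimum assignment cost: 29

optimal assignment: row0→col1 (cost 12), row1→col3 (cost 4), row2→col0 (cost 4), row3→col4 (cost 8), row4→col2 (cost 1)
total = 12 + 4 + 4 + 8 + 1 = 29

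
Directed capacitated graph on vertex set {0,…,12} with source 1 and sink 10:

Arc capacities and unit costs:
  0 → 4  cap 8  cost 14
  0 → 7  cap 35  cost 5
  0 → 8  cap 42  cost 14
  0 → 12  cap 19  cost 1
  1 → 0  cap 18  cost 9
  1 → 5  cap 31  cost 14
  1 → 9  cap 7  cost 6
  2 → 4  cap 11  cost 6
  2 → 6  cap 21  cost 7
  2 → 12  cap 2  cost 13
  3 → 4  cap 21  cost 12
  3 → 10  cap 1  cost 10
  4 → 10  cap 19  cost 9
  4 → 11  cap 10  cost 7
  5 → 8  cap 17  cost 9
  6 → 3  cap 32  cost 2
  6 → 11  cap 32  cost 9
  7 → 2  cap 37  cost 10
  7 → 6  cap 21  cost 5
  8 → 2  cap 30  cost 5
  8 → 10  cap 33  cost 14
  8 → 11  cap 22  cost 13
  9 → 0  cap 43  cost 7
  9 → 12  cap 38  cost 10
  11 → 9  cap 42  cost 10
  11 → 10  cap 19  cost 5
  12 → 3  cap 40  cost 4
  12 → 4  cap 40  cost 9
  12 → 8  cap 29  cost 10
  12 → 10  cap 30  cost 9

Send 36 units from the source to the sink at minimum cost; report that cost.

Minimum cost for 36 units: 922

shortest-cost path #1: 1→0→12→10 push 18 @ unit cost 19 (adds 342)
shortest-cost path #2: 1→9→0→12→10 push 1 @ unit cost 23 (adds 23)
shortest-cost path #3: 1→9→12→10 push 6 @ unit cost 25 (adds 150)
shortest-cost path #4: 1→5→8→10 push 11 @ unit cost 37 (adds 407)
total cost = 922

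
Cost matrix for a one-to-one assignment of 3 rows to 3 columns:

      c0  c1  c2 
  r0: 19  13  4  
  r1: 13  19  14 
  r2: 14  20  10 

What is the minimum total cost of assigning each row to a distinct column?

Minimum assignment cost: 36

optimal assignment: row0→col1 (cost 13), row1→col0 (cost 13), row2→col2 (cost 10)
total = 13 + 13 + 10 = 36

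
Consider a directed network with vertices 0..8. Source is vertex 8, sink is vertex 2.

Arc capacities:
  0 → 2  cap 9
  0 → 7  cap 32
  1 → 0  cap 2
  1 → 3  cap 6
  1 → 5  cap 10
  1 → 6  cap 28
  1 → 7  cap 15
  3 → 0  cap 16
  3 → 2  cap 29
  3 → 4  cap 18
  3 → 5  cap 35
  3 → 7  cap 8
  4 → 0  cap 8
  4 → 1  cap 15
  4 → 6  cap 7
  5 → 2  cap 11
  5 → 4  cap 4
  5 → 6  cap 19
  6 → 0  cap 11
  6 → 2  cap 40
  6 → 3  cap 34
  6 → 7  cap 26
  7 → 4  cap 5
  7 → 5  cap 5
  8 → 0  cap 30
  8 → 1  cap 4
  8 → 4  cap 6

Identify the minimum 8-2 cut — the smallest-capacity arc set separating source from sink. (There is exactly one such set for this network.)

augment #1: 8→0→2 push 9
augment #2: 8→1→3→2 push 4
augment #3: 8→4→6→2 push 6
augment #4: 8→0→7→5→2 push 5
augment #5: 8→0→7→4→6→2 push 1
augment #6: 8→0→7→4→1→3→2 push 2
augment #7: 8→0→7→4→1→5→2 push 2
max flow = 29; residual-reachable set from 8 gives S-side
cut edges (S→T): {(0,2), (7,4), (7,5), (8,1), (8,4)} total cap 29

Min-cut arcs: {(0,2), (7,4), (7,5), (8,1), (8,4)} (total capacity 29)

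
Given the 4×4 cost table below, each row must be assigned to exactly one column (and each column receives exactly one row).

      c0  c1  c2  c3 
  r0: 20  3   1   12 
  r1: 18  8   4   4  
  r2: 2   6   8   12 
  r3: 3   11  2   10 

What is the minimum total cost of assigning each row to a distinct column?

optimal assignment: row0→col1 (cost 3), row1→col3 (cost 4), row2→col0 (cost 2), row3→col2 (cost 2)
total = 3 + 4 + 2 + 2 = 11

Minimum assignment cost: 11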